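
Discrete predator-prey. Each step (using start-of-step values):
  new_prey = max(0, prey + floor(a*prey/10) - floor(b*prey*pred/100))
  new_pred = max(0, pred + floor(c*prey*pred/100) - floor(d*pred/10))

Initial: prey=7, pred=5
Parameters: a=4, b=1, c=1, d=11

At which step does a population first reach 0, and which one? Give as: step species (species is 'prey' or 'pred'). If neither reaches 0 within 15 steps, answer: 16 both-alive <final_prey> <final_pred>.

Step 1: prey: 7+2-0=9; pred: 5+0-5=0
First extinction: pred at step 1

Answer: 1 pred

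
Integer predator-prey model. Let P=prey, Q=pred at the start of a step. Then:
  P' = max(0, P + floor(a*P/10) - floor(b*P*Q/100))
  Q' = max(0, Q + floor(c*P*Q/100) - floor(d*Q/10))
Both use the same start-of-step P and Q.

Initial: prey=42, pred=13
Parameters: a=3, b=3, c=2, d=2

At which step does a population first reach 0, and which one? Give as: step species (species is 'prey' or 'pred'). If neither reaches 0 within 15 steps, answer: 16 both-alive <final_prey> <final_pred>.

Step 1: prey: 42+12-16=38; pred: 13+10-2=21
Step 2: prey: 38+11-23=26; pred: 21+15-4=32
Step 3: prey: 26+7-24=9; pred: 32+16-6=42
Step 4: prey: 9+2-11=0; pred: 42+7-8=41
First extinction: prey at step 4

Answer: 4 prey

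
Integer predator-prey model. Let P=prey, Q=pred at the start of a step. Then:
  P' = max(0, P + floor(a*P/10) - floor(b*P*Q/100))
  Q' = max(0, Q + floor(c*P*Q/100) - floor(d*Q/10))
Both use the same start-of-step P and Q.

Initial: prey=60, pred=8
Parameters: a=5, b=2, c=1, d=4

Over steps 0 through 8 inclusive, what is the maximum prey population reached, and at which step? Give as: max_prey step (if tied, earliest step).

Step 1: prey: 60+30-9=81; pred: 8+4-3=9
Step 2: prey: 81+40-14=107; pred: 9+7-3=13
Step 3: prey: 107+53-27=133; pred: 13+13-5=21
Step 4: prey: 133+66-55=144; pred: 21+27-8=40
Step 5: prey: 144+72-115=101; pred: 40+57-16=81
Step 6: prey: 101+50-163=0; pred: 81+81-32=130
Step 7: prey: 0+0-0=0; pred: 130+0-52=78
Step 8: prey: 0+0-0=0; pred: 78+0-31=47
Max prey = 144 at step 4

Answer: 144 4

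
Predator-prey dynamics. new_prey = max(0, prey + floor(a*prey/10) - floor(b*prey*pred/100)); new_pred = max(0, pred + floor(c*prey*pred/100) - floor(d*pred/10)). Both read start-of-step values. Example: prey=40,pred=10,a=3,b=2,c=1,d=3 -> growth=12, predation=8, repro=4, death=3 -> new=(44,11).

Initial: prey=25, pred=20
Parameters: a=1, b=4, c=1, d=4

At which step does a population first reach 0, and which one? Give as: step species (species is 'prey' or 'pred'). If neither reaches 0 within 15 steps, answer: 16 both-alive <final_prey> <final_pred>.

Answer: 16 both-alive 2 2

Derivation:
Step 1: prey: 25+2-20=7; pred: 20+5-8=17
Step 2: prey: 7+0-4=3; pred: 17+1-6=12
Step 3: prey: 3+0-1=2; pred: 12+0-4=8
Step 4: prey: 2+0-0=2; pred: 8+0-3=5
Step 5: prey: 2+0-0=2; pred: 5+0-2=3
Step 6: prey: 2+0-0=2; pred: 3+0-1=2
Step 7: prey: 2+0-0=2; pred: 2+0-0=2
Steps 8-15: state stable at prey=2, pred=2 (no change)
No extinction within 15 steps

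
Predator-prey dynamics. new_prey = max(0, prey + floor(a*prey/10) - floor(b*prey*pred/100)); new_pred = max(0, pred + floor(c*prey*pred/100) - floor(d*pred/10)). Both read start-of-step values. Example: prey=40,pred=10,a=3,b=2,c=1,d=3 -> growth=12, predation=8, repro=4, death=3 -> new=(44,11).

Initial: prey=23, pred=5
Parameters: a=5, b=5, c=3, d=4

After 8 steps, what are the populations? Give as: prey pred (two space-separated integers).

Answer: 0 11

Derivation:
Step 1: prey: 23+11-5=29; pred: 5+3-2=6
Step 2: prey: 29+14-8=35; pred: 6+5-2=9
Step 3: prey: 35+17-15=37; pred: 9+9-3=15
Step 4: prey: 37+18-27=28; pred: 15+16-6=25
Step 5: prey: 28+14-35=7; pred: 25+21-10=36
Step 6: prey: 7+3-12=0; pred: 36+7-14=29
Step 7: prey: 0+0-0=0; pred: 29+0-11=18
Step 8: prey: 0+0-0=0; pred: 18+0-7=11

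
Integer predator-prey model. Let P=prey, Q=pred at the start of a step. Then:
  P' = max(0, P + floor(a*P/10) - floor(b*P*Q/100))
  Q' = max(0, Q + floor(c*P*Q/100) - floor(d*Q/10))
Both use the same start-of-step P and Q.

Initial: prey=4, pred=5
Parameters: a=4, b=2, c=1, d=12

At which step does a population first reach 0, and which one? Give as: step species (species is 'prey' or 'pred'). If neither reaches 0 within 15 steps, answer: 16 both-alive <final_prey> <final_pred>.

Answer: 1 pred

Derivation:
Step 1: prey: 4+1-0=5; pred: 5+0-6=0
First extinction: pred at step 1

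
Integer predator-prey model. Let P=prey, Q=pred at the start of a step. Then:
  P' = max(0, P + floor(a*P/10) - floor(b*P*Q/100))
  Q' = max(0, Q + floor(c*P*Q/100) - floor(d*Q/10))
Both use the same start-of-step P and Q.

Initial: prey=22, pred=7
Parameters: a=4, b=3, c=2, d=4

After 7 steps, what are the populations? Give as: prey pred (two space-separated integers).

Step 1: prey: 22+8-4=26; pred: 7+3-2=8
Step 2: prey: 26+10-6=30; pred: 8+4-3=9
Step 3: prey: 30+12-8=34; pred: 9+5-3=11
Step 4: prey: 34+13-11=36; pred: 11+7-4=14
Step 5: prey: 36+14-15=35; pred: 14+10-5=19
Step 6: prey: 35+14-19=30; pred: 19+13-7=25
Step 7: prey: 30+12-22=20; pred: 25+15-10=30

Answer: 20 30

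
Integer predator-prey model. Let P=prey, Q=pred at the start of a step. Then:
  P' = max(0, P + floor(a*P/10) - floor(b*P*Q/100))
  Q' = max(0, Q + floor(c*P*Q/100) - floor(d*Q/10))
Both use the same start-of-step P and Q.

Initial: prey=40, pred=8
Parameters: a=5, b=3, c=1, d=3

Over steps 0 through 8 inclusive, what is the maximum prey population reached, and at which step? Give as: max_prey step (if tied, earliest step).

Answer: 80 4

Derivation:
Step 1: prey: 40+20-9=51; pred: 8+3-2=9
Step 2: prey: 51+25-13=63; pred: 9+4-2=11
Step 3: prey: 63+31-20=74; pred: 11+6-3=14
Step 4: prey: 74+37-31=80; pred: 14+10-4=20
Step 5: prey: 80+40-48=72; pred: 20+16-6=30
Step 6: prey: 72+36-64=44; pred: 30+21-9=42
Step 7: prey: 44+22-55=11; pred: 42+18-12=48
Step 8: prey: 11+5-15=1; pred: 48+5-14=39
Max prey = 80 at step 4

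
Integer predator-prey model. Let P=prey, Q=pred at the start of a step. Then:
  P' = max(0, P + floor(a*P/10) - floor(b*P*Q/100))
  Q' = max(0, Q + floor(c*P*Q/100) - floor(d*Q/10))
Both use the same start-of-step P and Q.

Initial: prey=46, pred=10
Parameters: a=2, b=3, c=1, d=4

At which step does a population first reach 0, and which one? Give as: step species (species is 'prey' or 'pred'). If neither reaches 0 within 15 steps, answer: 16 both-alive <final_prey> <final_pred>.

Step 1: prey: 46+9-13=42; pred: 10+4-4=10
Step 2: prey: 42+8-12=38; pred: 10+4-4=10
Step 3: prey: 38+7-11=34; pred: 10+3-4=9
Step 4: prey: 34+6-9=31; pred: 9+3-3=9
Step 5: prey: 31+6-8=29; pred: 9+2-3=8
Step 6: prey: 29+5-6=28; pred: 8+2-3=7
Step 7: prey: 28+5-5=28; pred: 7+1-2=6
Step 8: prey: 28+5-5=28; pred: 6+1-2=5
Step 9: prey: 28+5-4=29; pred: 5+1-2=4
Step 10: prey: 29+5-3=31; pred: 4+1-1=4
Step 11: prey: 31+6-3=34; pred: 4+1-1=4
Step 12: prey: 34+6-4=36; pred: 4+1-1=4
Step 13: prey: 36+7-4=39; pred: 4+1-1=4
Step 14: prey: 39+7-4=42; pred: 4+1-1=4
Step 15: prey: 42+8-5=45; pred: 4+1-1=4
No extinction within 15 steps

Answer: 16 both-alive 45 4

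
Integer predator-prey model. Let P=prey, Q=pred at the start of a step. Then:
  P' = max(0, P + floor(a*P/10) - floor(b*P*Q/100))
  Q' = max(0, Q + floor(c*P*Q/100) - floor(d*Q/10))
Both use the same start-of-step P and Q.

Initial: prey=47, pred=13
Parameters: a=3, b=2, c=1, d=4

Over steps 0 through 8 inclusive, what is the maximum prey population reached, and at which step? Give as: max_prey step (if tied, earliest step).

Step 1: prey: 47+14-12=49; pred: 13+6-5=14
Step 2: prey: 49+14-13=50; pred: 14+6-5=15
Step 3: prey: 50+15-15=50; pred: 15+7-6=16
Step 4: prey: 50+15-16=49; pred: 16+8-6=18
Step 5: prey: 49+14-17=46; pred: 18+8-7=19
Step 6: prey: 46+13-17=42; pred: 19+8-7=20
Step 7: prey: 42+12-16=38; pred: 20+8-8=20
Step 8: prey: 38+11-15=34; pred: 20+7-8=19
Max prey = 50 at step 2

Answer: 50 2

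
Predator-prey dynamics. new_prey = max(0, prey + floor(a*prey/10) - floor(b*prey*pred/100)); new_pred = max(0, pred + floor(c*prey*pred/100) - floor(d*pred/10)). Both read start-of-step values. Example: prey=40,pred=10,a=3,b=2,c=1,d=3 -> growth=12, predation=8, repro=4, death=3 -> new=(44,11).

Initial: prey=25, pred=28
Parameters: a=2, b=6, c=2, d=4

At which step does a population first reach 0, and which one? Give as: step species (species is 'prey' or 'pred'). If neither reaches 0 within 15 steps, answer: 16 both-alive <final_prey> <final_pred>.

Step 1: prey: 25+5-42=0; pred: 28+14-11=31
First extinction: prey at step 1

Answer: 1 prey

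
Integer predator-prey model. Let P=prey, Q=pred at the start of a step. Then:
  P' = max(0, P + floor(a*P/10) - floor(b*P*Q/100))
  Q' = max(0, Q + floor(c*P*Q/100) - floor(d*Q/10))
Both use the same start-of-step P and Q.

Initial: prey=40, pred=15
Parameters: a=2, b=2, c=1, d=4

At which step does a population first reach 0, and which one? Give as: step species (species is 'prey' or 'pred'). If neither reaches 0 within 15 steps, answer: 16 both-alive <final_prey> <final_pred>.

Step 1: prey: 40+8-12=36; pred: 15+6-6=15
Step 2: prey: 36+7-10=33; pred: 15+5-6=14
Step 3: prey: 33+6-9=30; pred: 14+4-5=13
Step 4: prey: 30+6-7=29; pred: 13+3-5=11
Step 5: prey: 29+5-6=28; pred: 11+3-4=10
Step 6: prey: 28+5-5=28; pred: 10+2-4=8
Step 7: prey: 28+5-4=29; pred: 8+2-3=7
Step 8: prey: 29+5-4=30; pred: 7+2-2=7
Step 9: prey: 30+6-4=32; pred: 7+2-2=7
Step 10: prey: 32+6-4=34; pred: 7+2-2=7
Step 11: prey: 34+6-4=36; pred: 7+2-2=7
Step 12: prey: 36+7-5=38; pred: 7+2-2=7
Step 13: prey: 38+7-5=40; pred: 7+2-2=7
Step 14: prey: 40+8-5=43; pred: 7+2-2=7
Step 15: prey: 43+8-6=45; pred: 7+3-2=8
No extinction within 15 steps

Answer: 16 both-alive 45 8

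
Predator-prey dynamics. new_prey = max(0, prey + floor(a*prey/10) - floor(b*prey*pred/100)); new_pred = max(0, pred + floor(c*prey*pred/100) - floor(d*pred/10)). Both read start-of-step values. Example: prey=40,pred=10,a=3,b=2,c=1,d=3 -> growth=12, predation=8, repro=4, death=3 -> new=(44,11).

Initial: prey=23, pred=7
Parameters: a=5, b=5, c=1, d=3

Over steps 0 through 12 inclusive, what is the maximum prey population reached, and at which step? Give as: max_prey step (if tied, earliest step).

Answer: 60 6

Derivation:
Step 1: prey: 23+11-8=26; pred: 7+1-2=6
Step 2: prey: 26+13-7=32; pred: 6+1-1=6
Step 3: prey: 32+16-9=39; pred: 6+1-1=6
Step 4: prey: 39+19-11=47; pred: 6+2-1=7
Step 5: prey: 47+23-16=54; pred: 7+3-2=8
Step 6: prey: 54+27-21=60; pred: 8+4-2=10
Step 7: prey: 60+30-30=60; pred: 10+6-3=13
Step 8: prey: 60+30-39=51; pred: 13+7-3=17
Step 9: prey: 51+25-43=33; pred: 17+8-5=20
Step 10: prey: 33+16-33=16; pred: 20+6-6=20
Step 11: prey: 16+8-16=8; pred: 20+3-6=17
Step 12: prey: 8+4-6=6; pred: 17+1-5=13
Max prey = 60 at step 6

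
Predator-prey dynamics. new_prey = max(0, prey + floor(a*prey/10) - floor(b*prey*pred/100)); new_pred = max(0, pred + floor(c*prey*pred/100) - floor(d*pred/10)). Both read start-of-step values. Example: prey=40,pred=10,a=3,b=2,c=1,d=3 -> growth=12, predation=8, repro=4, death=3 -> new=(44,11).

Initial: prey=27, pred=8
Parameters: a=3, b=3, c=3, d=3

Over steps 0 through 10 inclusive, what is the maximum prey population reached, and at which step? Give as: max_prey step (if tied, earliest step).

Step 1: prey: 27+8-6=29; pred: 8+6-2=12
Step 2: prey: 29+8-10=27; pred: 12+10-3=19
Step 3: prey: 27+8-15=20; pred: 19+15-5=29
Step 4: prey: 20+6-17=9; pred: 29+17-8=38
Step 5: prey: 9+2-10=1; pred: 38+10-11=37
Step 6: prey: 1+0-1=0; pred: 37+1-11=27
Step 7: prey: 0+0-0=0; pred: 27+0-8=19
Step 8: prey: 0+0-0=0; pred: 19+0-5=14
Step 9: prey: 0+0-0=0; pred: 14+0-4=10
Step 10: prey: 0+0-0=0; pred: 10+0-3=7
Max prey = 29 at step 1

Answer: 29 1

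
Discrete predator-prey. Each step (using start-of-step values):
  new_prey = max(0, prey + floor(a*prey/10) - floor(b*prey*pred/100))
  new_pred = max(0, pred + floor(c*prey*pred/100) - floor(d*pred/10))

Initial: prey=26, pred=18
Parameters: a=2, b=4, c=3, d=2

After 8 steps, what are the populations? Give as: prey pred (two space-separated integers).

Answer: 0 11

Derivation:
Step 1: prey: 26+5-18=13; pred: 18+14-3=29
Step 2: prey: 13+2-15=0; pred: 29+11-5=35
Step 3: prey: 0+0-0=0; pred: 35+0-7=28
Step 4: prey: 0+0-0=0; pred: 28+0-5=23
Step 5: prey: 0+0-0=0; pred: 23+0-4=19
Step 6: prey: 0+0-0=0; pred: 19+0-3=16
Step 7: prey: 0+0-0=0; pred: 16+0-3=13
Step 8: prey: 0+0-0=0; pred: 13+0-2=11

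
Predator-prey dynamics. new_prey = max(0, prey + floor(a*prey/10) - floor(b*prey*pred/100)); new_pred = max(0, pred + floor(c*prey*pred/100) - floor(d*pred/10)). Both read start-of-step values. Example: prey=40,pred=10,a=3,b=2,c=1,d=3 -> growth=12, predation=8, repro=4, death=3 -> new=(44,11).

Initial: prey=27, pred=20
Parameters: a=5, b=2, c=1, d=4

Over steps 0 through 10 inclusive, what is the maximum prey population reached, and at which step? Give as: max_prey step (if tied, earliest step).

Step 1: prey: 27+13-10=30; pred: 20+5-8=17
Step 2: prey: 30+15-10=35; pred: 17+5-6=16
Step 3: prey: 35+17-11=41; pred: 16+5-6=15
Step 4: prey: 41+20-12=49; pred: 15+6-6=15
Step 5: prey: 49+24-14=59; pred: 15+7-6=16
Step 6: prey: 59+29-18=70; pred: 16+9-6=19
Step 7: prey: 70+35-26=79; pred: 19+13-7=25
Step 8: prey: 79+39-39=79; pred: 25+19-10=34
Step 9: prey: 79+39-53=65; pred: 34+26-13=47
Step 10: prey: 65+32-61=36; pred: 47+30-18=59
Max prey = 79 at step 7

Answer: 79 7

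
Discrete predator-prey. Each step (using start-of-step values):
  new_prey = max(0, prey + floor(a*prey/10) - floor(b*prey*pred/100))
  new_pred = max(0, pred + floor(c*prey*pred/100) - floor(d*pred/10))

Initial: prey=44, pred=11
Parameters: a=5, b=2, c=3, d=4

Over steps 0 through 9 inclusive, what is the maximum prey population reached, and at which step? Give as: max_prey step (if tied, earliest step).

Step 1: prey: 44+22-9=57; pred: 11+14-4=21
Step 2: prey: 57+28-23=62; pred: 21+35-8=48
Step 3: prey: 62+31-59=34; pred: 48+89-19=118
Step 4: prey: 34+17-80=0; pred: 118+120-47=191
Step 5: prey: 0+0-0=0; pred: 191+0-76=115
Step 6: prey: 0+0-0=0; pred: 115+0-46=69
Step 7: prey: 0+0-0=0; pred: 69+0-27=42
Step 8: prey: 0+0-0=0; pred: 42+0-16=26
Step 9: prey: 0+0-0=0; pred: 26+0-10=16
Max prey = 62 at step 2

Answer: 62 2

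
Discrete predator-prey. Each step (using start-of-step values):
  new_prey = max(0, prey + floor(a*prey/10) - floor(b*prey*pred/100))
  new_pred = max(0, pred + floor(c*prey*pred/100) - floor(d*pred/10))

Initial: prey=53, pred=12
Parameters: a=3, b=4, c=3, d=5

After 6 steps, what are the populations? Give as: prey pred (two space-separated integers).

Answer: 0 5

Derivation:
Step 1: prey: 53+15-25=43; pred: 12+19-6=25
Step 2: prey: 43+12-43=12; pred: 25+32-12=45
Step 3: prey: 12+3-21=0; pred: 45+16-22=39
Step 4: prey: 0+0-0=0; pred: 39+0-19=20
Step 5: prey: 0+0-0=0; pred: 20+0-10=10
Step 6: prey: 0+0-0=0; pred: 10+0-5=5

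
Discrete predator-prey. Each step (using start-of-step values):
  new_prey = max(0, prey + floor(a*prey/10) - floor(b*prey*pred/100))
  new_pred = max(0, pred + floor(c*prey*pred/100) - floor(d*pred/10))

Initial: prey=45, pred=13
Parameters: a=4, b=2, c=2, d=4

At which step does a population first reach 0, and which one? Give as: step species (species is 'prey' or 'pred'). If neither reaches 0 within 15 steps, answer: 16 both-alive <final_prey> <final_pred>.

Answer: 5 prey

Derivation:
Step 1: prey: 45+18-11=52; pred: 13+11-5=19
Step 2: prey: 52+20-19=53; pred: 19+19-7=31
Step 3: prey: 53+21-32=42; pred: 31+32-12=51
Step 4: prey: 42+16-42=16; pred: 51+42-20=73
Step 5: prey: 16+6-23=0; pred: 73+23-29=67
First extinction: prey at step 5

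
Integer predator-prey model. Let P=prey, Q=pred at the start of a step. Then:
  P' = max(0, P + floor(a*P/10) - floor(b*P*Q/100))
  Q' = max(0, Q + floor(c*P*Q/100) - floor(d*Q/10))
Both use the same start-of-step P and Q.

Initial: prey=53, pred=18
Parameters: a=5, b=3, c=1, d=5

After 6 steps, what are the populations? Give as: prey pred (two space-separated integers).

Step 1: prey: 53+26-28=51; pred: 18+9-9=18
Step 2: prey: 51+25-27=49; pred: 18+9-9=18
Step 3: prey: 49+24-26=47; pred: 18+8-9=17
Step 4: prey: 47+23-23=47; pred: 17+7-8=16
Step 5: prey: 47+23-22=48; pred: 16+7-8=15
Step 6: prey: 48+24-21=51; pred: 15+7-7=15

Answer: 51 15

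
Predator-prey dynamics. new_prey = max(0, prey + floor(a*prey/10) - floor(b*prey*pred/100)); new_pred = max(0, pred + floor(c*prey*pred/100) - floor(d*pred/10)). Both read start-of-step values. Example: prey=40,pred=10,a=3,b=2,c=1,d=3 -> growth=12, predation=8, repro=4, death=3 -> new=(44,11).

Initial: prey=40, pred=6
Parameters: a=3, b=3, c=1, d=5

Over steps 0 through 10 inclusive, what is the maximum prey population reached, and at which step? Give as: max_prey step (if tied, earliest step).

Answer: 87 7

Derivation:
Step 1: prey: 40+12-7=45; pred: 6+2-3=5
Step 2: prey: 45+13-6=52; pred: 5+2-2=5
Step 3: prey: 52+15-7=60; pred: 5+2-2=5
Step 4: prey: 60+18-9=69; pred: 5+3-2=6
Step 5: prey: 69+20-12=77; pred: 6+4-3=7
Step 6: prey: 77+23-16=84; pred: 7+5-3=9
Step 7: prey: 84+25-22=87; pred: 9+7-4=12
Step 8: prey: 87+26-31=82; pred: 12+10-6=16
Step 9: prey: 82+24-39=67; pred: 16+13-8=21
Step 10: prey: 67+20-42=45; pred: 21+14-10=25
Max prey = 87 at step 7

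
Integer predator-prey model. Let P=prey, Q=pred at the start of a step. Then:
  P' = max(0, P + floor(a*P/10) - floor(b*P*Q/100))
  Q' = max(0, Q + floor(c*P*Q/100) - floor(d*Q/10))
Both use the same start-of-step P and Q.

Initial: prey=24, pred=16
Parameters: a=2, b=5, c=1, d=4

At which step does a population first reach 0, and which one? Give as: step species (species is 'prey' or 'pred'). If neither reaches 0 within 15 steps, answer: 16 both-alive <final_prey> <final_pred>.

Step 1: prey: 24+4-19=9; pred: 16+3-6=13
Step 2: prey: 9+1-5=5; pred: 13+1-5=9
Step 3: prey: 5+1-2=4; pred: 9+0-3=6
Step 4: prey: 4+0-1=3; pred: 6+0-2=4
Step 5: prey: 3+0-0=3; pred: 4+0-1=3
Step 6: prey: 3+0-0=3; pred: 3+0-1=2
Step 7: prey: 3+0-0=3; pred: 2+0-0=2
Steps 8-15: state stable at prey=3, pred=2 (no change)
No extinction within 15 steps

Answer: 16 both-alive 3 2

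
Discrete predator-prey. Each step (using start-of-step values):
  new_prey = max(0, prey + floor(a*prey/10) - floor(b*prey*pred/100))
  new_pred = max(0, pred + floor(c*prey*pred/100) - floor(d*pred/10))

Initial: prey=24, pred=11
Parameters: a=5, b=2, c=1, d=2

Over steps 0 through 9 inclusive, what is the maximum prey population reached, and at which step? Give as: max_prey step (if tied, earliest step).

Step 1: prey: 24+12-5=31; pred: 11+2-2=11
Step 2: prey: 31+15-6=40; pred: 11+3-2=12
Step 3: prey: 40+20-9=51; pred: 12+4-2=14
Step 4: prey: 51+25-14=62; pred: 14+7-2=19
Step 5: prey: 62+31-23=70; pred: 19+11-3=27
Step 6: prey: 70+35-37=68; pred: 27+18-5=40
Step 7: prey: 68+34-54=48; pred: 40+27-8=59
Step 8: prey: 48+24-56=16; pred: 59+28-11=76
Step 9: prey: 16+8-24=0; pred: 76+12-15=73
Max prey = 70 at step 5

Answer: 70 5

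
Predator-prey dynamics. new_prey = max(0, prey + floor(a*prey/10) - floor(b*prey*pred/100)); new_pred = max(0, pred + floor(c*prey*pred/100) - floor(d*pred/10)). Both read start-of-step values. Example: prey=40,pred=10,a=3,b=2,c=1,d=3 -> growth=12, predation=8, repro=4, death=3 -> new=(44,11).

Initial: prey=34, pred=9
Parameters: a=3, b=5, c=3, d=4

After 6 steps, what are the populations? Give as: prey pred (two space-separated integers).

Step 1: prey: 34+10-15=29; pred: 9+9-3=15
Step 2: prey: 29+8-21=16; pred: 15+13-6=22
Step 3: prey: 16+4-17=3; pred: 22+10-8=24
Step 4: prey: 3+0-3=0; pred: 24+2-9=17
Step 5: prey: 0+0-0=0; pred: 17+0-6=11
Step 6: prey: 0+0-0=0; pred: 11+0-4=7

Answer: 0 7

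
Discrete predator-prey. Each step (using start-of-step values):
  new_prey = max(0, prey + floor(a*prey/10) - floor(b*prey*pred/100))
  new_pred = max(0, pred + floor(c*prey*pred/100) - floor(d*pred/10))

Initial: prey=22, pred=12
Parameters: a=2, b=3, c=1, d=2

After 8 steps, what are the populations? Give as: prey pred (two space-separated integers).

Answer: 11 6

Derivation:
Step 1: prey: 22+4-7=19; pred: 12+2-2=12
Step 2: prey: 19+3-6=16; pred: 12+2-2=12
Step 3: prey: 16+3-5=14; pred: 12+1-2=11
Step 4: prey: 14+2-4=12; pred: 11+1-2=10
Step 5: prey: 12+2-3=11; pred: 10+1-2=9
Step 6: prey: 11+2-2=11; pred: 9+0-1=8
Step 7: prey: 11+2-2=11; pred: 8+0-1=7
Step 8: prey: 11+2-2=11; pred: 7+0-1=6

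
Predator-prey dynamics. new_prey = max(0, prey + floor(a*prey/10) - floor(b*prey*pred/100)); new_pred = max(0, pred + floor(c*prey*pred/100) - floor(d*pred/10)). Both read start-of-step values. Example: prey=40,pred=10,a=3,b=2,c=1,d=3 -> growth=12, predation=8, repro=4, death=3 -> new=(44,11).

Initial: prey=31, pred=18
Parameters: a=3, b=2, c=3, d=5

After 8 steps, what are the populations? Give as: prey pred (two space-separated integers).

Answer: 3 5

Derivation:
Step 1: prey: 31+9-11=29; pred: 18+16-9=25
Step 2: prey: 29+8-14=23; pred: 25+21-12=34
Step 3: prey: 23+6-15=14; pred: 34+23-17=40
Step 4: prey: 14+4-11=7; pred: 40+16-20=36
Step 5: prey: 7+2-5=4; pred: 36+7-18=25
Step 6: prey: 4+1-2=3; pred: 25+3-12=16
Step 7: prey: 3+0-0=3; pred: 16+1-8=9
Step 8: prey: 3+0-0=3; pred: 9+0-4=5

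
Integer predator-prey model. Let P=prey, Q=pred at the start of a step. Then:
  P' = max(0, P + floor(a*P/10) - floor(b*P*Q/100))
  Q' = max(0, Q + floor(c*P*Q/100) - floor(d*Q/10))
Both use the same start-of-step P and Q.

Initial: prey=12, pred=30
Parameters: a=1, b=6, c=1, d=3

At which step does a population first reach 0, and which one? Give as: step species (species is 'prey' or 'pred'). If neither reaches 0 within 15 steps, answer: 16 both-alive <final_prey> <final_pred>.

Answer: 1 prey

Derivation:
Step 1: prey: 12+1-21=0; pred: 30+3-9=24
First extinction: prey at step 1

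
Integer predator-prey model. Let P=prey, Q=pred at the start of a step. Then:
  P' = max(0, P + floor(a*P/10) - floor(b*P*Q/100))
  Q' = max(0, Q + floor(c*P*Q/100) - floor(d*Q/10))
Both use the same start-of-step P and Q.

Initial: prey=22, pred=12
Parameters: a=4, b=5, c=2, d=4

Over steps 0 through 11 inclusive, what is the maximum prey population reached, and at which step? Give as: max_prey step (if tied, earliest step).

Step 1: prey: 22+8-13=17; pred: 12+5-4=13
Step 2: prey: 17+6-11=12; pred: 13+4-5=12
Step 3: prey: 12+4-7=9; pred: 12+2-4=10
Step 4: prey: 9+3-4=8; pred: 10+1-4=7
Step 5: prey: 8+3-2=9; pred: 7+1-2=6
Step 6: prey: 9+3-2=10; pred: 6+1-2=5
Step 7: prey: 10+4-2=12; pred: 5+1-2=4
Step 8: prey: 12+4-2=14; pred: 4+0-1=3
Step 9: prey: 14+5-2=17; pred: 3+0-1=2
Step 10: prey: 17+6-1=22; pred: 2+0-0=2
Step 11: prey: 22+8-2=28; pred: 2+0-0=2
Max prey = 28 at step 11

Answer: 28 11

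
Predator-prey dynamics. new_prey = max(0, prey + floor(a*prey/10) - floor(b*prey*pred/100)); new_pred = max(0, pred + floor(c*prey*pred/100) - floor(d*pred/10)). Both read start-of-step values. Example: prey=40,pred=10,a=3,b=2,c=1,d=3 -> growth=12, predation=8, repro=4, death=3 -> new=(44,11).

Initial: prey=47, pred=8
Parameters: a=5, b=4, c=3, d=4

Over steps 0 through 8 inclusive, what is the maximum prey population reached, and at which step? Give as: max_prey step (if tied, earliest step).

Step 1: prey: 47+23-15=55; pred: 8+11-3=16
Step 2: prey: 55+27-35=47; pred: 16+26-6=36
Step 3: prey: 47+23-67=3; pred: 36+50-14=72
Step 4: prey: 3+1-8=0; pred: 72+6-28=50
Step 5: prey: 0+0-0=0; pred: 50+0-20=30
Step 6: prey: 0+0-0=0; pred: 30+0-12=18
Step 7: prey: 0+0-0=0; pred: 18+0-7=11
Step 8: prey: 0+0-0=0; pred: 11+0-4=7
Max prey = 55 at step 1

Answer: 55 1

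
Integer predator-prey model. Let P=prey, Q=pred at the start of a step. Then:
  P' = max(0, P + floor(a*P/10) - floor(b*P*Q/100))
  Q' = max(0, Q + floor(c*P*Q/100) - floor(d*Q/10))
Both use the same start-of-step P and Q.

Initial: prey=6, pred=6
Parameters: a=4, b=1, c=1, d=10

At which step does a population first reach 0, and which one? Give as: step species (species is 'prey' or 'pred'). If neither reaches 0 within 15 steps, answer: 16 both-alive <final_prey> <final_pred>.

Answer: 1 pred

Derivation:
Step 1: prey: 6+2-0=8; pred: 6+0-6=0
First extinction: pred at step 1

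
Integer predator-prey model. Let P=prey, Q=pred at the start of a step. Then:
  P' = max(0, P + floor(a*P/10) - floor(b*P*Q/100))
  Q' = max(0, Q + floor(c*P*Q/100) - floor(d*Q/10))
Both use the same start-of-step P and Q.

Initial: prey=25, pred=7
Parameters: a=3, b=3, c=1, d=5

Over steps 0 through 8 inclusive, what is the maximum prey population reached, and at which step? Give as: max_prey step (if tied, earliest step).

Answer: 97 8

Derivation:
Step 1: prey: 25+7-5=27; pred: 7+1-3=5
Step 2: prey: 27+8-4=31; pred: 5+1-2=4
Step 3: prey: 31+9-3=37; pred: 4+1-2=3
Step 4: prey: 37+11-3=45; pred: 3+1-1=3
Step 5: prey: 45+13-4=54; pred: 3+1-1=3
Step 6: prey: 54+16-4=66; pred: 3+1-1=3
Step 7: prey: 66+19-5=80; pred: 3+1-1=3
Step 8: prey: 80+24-7=97; pred: 3+2-1=4
Max prey = 97 at step 8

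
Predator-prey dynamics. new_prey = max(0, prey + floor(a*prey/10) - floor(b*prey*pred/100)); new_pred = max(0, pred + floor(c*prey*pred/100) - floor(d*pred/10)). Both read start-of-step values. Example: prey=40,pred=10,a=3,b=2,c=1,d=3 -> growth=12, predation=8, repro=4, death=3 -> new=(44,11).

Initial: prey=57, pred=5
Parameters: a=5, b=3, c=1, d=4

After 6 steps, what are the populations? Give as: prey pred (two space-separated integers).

Step 1: prey: 57+28-8=77; pred: 5+2-2=5
Step 2: prey: 77+38-11=104; pred: 5+3-2=6
Step 3: prey: 104+52-18=138; pred: 6+6-2=10
Step 4: prey: 138+69-41=166; pred: 10+13-4=19
Step 5: prey: 166+83-94=155; pred: 19+31-7=43
Step 6: prey: 155+77-199=33; pred: 43+66-17=92

Answer: 33 92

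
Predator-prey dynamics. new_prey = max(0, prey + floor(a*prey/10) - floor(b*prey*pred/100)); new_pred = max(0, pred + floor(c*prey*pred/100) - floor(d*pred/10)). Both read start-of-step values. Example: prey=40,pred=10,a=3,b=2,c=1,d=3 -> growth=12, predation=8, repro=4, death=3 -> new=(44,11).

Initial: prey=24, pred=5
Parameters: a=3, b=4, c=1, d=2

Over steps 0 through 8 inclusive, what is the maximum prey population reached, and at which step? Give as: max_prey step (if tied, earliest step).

Step 1: prey: 24+7-4=27; pred: 5+1-1=5
Step 2: prey: 27+8-5=30; pred: 5+1-1=5
Step 3: prey: 30+9-6=33; pred: 5+1-1=5
Step 4: prey: 33+9-6=36; pred: 5+1-1=5
Step 5: prey: 36+10-7=39; pred: 5+1-1=5
Step 6: prey: 39+11-7=43; pred: 5+1-1=5
Step 7: prey: 43+12-8=47; pred: 5+2-1=6
Step 8: prey: 47+14-11=50; pred: 6+2-1=7
Max prey = 50 at step 8

Answer: 50 8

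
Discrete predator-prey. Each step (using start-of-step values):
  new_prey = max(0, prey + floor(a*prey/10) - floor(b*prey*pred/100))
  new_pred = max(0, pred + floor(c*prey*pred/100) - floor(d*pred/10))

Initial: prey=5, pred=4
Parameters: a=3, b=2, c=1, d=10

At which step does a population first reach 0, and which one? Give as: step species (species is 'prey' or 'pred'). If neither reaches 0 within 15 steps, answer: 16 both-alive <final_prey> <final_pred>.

Step 1: prey: 5+1-0=6; pred: 4+0-4=0
First extinction: pred at step 1

Answer: 1 pred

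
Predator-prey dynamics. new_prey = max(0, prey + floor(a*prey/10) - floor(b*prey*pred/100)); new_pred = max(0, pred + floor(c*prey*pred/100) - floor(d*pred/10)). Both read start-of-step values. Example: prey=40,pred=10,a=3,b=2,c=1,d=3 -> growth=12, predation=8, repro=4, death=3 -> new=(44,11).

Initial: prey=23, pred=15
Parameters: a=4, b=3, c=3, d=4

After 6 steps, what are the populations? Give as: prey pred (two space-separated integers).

Answer: 4 17

Derivation:
Step 1: prey: 23+9-10=22; pred: 15+10-6=19
Step 2: prey: 22+8-12=18; pred: 19+12-7=24
Step 3: prey: 18+7-12=13; pred: 24+12-9=27
Step 4: prey: 13+5-10=8; pred: 27+10-10=27
Step 5: prey: 8+3-6=5; pred: 27+6-10=23
Step 6: prey: 5+2-3=4; pred: 23+3-9=17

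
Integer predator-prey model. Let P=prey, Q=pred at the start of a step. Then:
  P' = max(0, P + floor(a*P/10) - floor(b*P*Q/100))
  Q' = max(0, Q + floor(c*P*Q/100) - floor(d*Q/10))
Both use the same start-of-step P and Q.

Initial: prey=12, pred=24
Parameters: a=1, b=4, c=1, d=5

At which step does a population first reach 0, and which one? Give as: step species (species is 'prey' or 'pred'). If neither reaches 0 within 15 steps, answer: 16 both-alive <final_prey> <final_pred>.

Answer: 16 both-alive 1 1

Derivation:
Step 1: prey: 12+1-11=2; pred: 24+2-12=14
Step 2: prey: 2+0-1=1; pred: 14+0-7=7
Step 3: prey: 1+0-0=1; pred: 7+0-3=4
Step 4: prey: 1+0-0=1; pred: 4+0-2=2
Step 5: prey: 1+0-0=1; pred: 2+0-1=1
Step 6: prey: 1+0-0=1; pred: 1+0-0=1
Steps 7-15: state stable at prey=1, pred=1 (no change)
No extinction within 15 steps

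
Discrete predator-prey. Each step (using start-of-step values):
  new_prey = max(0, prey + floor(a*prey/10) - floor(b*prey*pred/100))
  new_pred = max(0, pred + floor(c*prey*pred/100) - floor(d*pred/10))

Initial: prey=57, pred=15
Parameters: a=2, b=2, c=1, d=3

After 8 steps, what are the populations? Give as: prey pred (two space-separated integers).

Step 1: prey: 57+11-17=51; pred: 15+8-4=19
Step 2: prey: 51+10-19=42; pred: 19+9-5=23
Step 3: prey: 42+8-19=31; pred: 23+9-6=26
Step 4: prey: 31+6-16=21; pred: 26+8-7=27
Step 5: prey: 21+4-11=14; pred: 27+5-8=24
Step 6: prey: 14+2-6=10; pred: 24+3-7=20
Step 7: prey: 10+2-4=8; pred: 20+2-6=16
Step 8: prey: 8+1-2=7; pred: 16+1-4=13

Answer: 7 13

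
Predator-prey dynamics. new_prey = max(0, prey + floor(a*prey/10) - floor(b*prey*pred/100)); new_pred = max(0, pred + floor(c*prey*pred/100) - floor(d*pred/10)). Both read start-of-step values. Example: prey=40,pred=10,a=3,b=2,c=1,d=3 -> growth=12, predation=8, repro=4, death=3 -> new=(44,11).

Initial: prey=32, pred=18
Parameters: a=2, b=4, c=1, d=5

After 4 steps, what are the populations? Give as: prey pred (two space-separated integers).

Step 1: prey: 32+6-23=15; pred: 18+5-9=14
Step 2: prey: 15+3-8=10; pred: 14+2-7=9
Step 3: prey: 10+2-3=9; pred: 9+0-4=5
Step 4: prey: 9+1-1=9; pred: 5+0-2=3

Answer: 9 3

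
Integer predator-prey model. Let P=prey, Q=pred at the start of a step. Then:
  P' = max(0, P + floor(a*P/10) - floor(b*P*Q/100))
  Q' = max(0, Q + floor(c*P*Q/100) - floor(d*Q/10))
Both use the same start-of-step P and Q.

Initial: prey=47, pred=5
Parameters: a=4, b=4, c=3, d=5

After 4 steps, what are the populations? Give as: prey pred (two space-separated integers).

Step 1: prey: 47+18-9=56; pred: 5+7-2=10
Step 2: prey: 56+22-22=56; pred: 10+16-5=21
Step 3: prey: 56+22-47=31; pred: 21+35-10=46
Step 4: prey: 31+12-57=0; pred: 46+42-23=65

Answer: 0 65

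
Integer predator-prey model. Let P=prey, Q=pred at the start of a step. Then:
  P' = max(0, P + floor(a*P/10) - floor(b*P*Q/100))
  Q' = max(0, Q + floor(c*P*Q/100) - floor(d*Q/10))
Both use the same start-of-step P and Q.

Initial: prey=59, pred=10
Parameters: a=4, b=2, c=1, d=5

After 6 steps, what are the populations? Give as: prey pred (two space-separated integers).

Answer: 68 54

Derivation:
Step 1: prey: 59+23-11=71; pred: 10+5-5=10
Step 2: prey: 71+28-14=85; pred: 10+7-5=12
Step 3: prey: 85+34-20=99; pred: 12+10-6=16
Step 4: prey: 99+39-31=107; pred: 16+15-8=23
Step 5: prey: 107+42-49=100; pred: 23+24-11=36
Step 6: prey: 100+40-72=68; pred: 36+36-18=54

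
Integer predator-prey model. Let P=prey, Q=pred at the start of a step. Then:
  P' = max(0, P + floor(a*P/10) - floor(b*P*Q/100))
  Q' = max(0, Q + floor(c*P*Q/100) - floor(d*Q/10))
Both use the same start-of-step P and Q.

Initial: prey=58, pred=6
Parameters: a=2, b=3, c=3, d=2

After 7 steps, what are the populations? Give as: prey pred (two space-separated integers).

Answer: 0 36

Derivation:
Step 1: prey: 58+11-10=59; pred: 6+10-1=15
Step 2: prey: 59+11-26=44; pred: 15+26-3=38
Step 3: prey: 44+8-50=2; pred: 38+50-7=81
Step 4: prey: 2+0-4=0; pred: 81+4-16=69
Step 5: prey: 0+0-0=0; pred: 69+0-13=56
Step 6: prey: 0+0-0=0; pred: 56+0-11=45
Step 7: prey: 0+0-0=0; pred: 45+0-9=36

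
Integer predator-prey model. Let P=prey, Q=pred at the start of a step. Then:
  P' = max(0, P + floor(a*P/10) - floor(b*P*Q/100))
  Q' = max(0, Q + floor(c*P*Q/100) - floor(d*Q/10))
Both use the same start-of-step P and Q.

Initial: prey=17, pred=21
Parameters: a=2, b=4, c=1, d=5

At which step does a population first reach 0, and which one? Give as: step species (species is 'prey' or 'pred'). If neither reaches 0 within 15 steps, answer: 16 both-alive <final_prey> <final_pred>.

Step 1: prey: 17+3-14=6; pred: 21+3-10=14
Step 2: prey: 6+1-3=4; pred: 14+0-7=7
Step 3: prey: 4+0-1=3; pred: 7+0-3=4
Step 4: prey: 3+0-0=3; pred: 4+0-2=2
Step 5: prey: 3+0-0=3; pred: 2+0-1=1
Step 6: prey: 3+0-0=3; pred: 1+0-0=1
Steps 7-15: state stable at prey=3, pred=1 (no change)
No extinction within 15 steps

Answer: 16 both-alive 3 1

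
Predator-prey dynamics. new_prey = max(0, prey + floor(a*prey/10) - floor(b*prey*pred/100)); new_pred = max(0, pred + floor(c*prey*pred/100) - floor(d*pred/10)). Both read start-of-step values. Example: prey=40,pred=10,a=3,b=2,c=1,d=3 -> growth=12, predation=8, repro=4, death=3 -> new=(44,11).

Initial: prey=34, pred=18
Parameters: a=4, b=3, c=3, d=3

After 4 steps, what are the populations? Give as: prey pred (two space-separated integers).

Step 1: prey: 34+13-18=29; pred: 18+18-5=31
Step 2: prey: 29+11-26=14; pred: 31+26-9=48
Step 3: prey: 14+5-20=0; pred: 48+20-14=54
Step 4: prey: 0+0-0=0; pred: 54+0-16=38

Answer: 0 38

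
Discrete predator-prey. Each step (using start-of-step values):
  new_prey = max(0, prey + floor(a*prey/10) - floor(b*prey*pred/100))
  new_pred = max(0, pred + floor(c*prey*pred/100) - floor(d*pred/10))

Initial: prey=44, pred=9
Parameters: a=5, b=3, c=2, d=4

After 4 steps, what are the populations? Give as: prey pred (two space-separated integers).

Answer: 15 64

Derivation:
Step 1: prey: 44+22-11=55; pred: 9+7-3=13
Step 2: prey: 55+27-21=61; pred: 13+14-5=22
Step 3: prey: 61+30-40=51; pred: 22+26-8=40
Step 4: prey: 51+25-61=15; pred: 40+40-16=64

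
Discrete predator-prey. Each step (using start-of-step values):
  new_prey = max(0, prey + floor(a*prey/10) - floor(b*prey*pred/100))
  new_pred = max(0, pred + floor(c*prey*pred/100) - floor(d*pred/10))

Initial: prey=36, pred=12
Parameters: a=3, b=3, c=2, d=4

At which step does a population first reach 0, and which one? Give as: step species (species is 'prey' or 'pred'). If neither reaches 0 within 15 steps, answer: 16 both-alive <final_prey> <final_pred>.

Step 1: prey: 36+10-12=34; pred: 12+8-4=16
Step 2: prey: 34+10-16=28; pred: 16+10-6=20
Step 3: prey: 28+8-16=20; pred: 20+11-8=23
Step 4: prey: 20+6-13=13; pred: 23+9-9=23
Step 5: prey: 13+3-8=8; pred: 23+5-9=19
Step 6: prey: 8+2-4=6; pred: 19+3-7=15
Step 7: prey: 6+1-2=5; pred: 15+1-6=10
Step 8: prey: 5+1-1=5; pred: 10+1-4=7
Step 9: prey: 5+1-1=5; pred: 7+0-2=5
Step 10: prey: 5+1-0=6; pred: 5+0-2=3
Step 11: prey: 6+1-0=7; pred: 3+0-1=2
Step 12: prey: 7+2-0=9; pred: 2+0-0=2
Step 13: prey: 9+2-0=11; pred: 2+0-0=2
Step 14: prey: 11+3-0=14; pred: 2+0-0=2
Step 15: prey: 14+4-0=18; pred: 2+0-0=2
No extinction within 15 steps

Answer: 16 both-alive 18 2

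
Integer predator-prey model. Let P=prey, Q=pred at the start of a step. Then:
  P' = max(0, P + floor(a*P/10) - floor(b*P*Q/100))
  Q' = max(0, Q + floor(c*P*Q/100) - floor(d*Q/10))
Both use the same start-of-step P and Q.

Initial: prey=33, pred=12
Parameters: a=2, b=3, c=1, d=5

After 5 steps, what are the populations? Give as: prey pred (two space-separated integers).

Step 1: prey: 33+6-11=28; pred: 12+3-6=9
Step 2: prey: 28+5-7=26; pred: 9+2-4=7
Step 3: prey: 26+5-5=26; pred: 7+1-3=5
Step 4: prey: 26+5-3=28; pred: 5+1-2=4
Step 5: prey: 28+5-3=30; pred: 4+1-2=3

Answer: 30 3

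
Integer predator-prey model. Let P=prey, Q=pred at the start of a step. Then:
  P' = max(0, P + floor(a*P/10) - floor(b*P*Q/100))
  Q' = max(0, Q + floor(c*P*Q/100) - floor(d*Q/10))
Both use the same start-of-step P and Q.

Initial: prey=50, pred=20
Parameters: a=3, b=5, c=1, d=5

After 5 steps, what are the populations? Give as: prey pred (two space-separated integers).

Step 1: prey: 50+15-50=15; pred: 20+10-10=20
Step 2: prey: 15+4-15=4; pred: 20+3-10=13
Step 3: prey: 4+1-2=3; pred: 13+0-6=7
Step 4: prey: 3+0-1=2; pred: 7+0-3=4
Step 5: prey: 2+0-0=2; pred: 4+0-2=2

Answer: 2 2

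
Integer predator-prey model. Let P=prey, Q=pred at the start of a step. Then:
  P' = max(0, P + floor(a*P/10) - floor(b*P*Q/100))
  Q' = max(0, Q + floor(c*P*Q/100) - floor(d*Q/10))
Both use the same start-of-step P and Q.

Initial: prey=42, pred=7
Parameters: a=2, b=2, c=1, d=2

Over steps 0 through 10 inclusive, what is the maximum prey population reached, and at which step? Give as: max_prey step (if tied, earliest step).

Answer: 47 2

Derivation:
Step 1: prey: 42+8-5=45; pred: 7+2-1=8
Step 2: prey: 45+9-7=47; pred: 8+3-1=10
Step 3: prey: 47+9-9=47; pred: 10+4-2=12
Step 4: prey: 47+9-11=45; pred: 12+5-2=15
Step 5: prey: 45+9-13=41; pred: 15+6-3=18
Step 6: prey: 41+8-14=35; pred: 18+7-3=22
Step 7: prey: 35+7-15=27; pred: 22+7-4=25
Step 8: prey: 27+5-13=19; pred: 25+6-5=26
Step 9: prey: 19+3-9=13; pred: 26+4-5=25
Step 10: prey: 13+2-6=9; pred: 25+3-5=23
Max prey = 47 at step 2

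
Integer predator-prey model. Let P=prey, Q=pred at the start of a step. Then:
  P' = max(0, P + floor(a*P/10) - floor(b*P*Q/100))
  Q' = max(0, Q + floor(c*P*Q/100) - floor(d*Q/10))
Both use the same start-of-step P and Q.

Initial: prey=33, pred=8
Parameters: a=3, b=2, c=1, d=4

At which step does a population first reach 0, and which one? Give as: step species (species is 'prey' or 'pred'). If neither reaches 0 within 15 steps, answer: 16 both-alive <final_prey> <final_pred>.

Answer: 16 both-alive 5 13

Derivation:
Step 1: prey: 33+9-5=37; pred: 8+2-3=7
Step 2: prey: 37+11-5=43; pred: 7+2-2=7
Step 3: prey: 43+12-6=49; pred: 7+3-2=8
Step 4: prey: 49+14-7=56; pred: 8+3-3=8
Step 5: prey: 56+16-8=64; pred: 8+4-3=9
Step 6: prey: 64+19-11=72; pred: 9+5-3=11
Step 7: prey: 72+21-15=78; pred: 11+7-4=14
Step 8: prey: 78+23-21=80; pred: 14+10-5=19
Step 9: prey: 80+24-30=74; pred: 19+15-7=27
Step 10: prey: 74+22-39=57; pred: 27+19-10=36
Step 11: prey: 57+17-41=33; pred: 36+20-14=42
Step 12: prey: 33+9-27=15; pred: 42+13-16=39
Step 13: prey: 15+4-11=8; pred: 39+5-15=29
Step 14: prey: 8+2-4=6; pred: 29+2-11=20
Step 15: prey: 6+1-2=5; pred: 20+1-8=13
No extinction within 15 steps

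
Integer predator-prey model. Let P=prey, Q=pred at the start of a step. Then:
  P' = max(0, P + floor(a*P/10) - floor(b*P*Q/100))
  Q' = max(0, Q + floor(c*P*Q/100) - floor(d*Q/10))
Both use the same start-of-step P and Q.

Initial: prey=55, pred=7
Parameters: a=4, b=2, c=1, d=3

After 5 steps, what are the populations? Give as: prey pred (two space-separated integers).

Step 1: prey: 55+22-7=70; pred: 7+3-2=8
Step 2: prey: 70+28-11=87; pred: 8+5-2=11
Step 3: prey: 87+34-19=102; pred: 11+9-3=17
Step 4: prey: 102+40-34=108; pred: 17+17-5=29
Step 5: prey: 108+43-62=89; pred: 29+31-8=52

Answer: 89 52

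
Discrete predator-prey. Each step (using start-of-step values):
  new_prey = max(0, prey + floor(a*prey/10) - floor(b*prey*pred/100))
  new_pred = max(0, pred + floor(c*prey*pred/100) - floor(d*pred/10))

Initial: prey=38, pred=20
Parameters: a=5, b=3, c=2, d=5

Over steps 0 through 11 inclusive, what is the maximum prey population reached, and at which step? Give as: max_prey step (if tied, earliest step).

Step 1: prey: 38+19-22=35; pred: 20+15-10=25
Step 2: prey: 35+17-26=26; pred: 25+17-12=30
Step 3: prey: 26+13-23=16; pred: 30+15-15=30
Step 4: prey: 16+8-14=10; pred: 30+9-15=24
Step 5: prey: 10+5-7=8; pred: 24+4-12=16
Step 6: prey: 8+4-3=9; pred: 16+2-8=10
Step 7: prey: 9+4-2=11; pred: 10+1-5=6
Step 8: prey: 11+5-1=15; pred: 6+1-3=4
Step 9: prey: 15+7-1=21; pred: 4+1-2=3
Step 10: prey: 21+10-1=30; pred: 3+1-1=3
Step 11: prey: 30+15-2=43; pred: 3+1-1=3
Max prey = 43 at step 11

Answer: 43 11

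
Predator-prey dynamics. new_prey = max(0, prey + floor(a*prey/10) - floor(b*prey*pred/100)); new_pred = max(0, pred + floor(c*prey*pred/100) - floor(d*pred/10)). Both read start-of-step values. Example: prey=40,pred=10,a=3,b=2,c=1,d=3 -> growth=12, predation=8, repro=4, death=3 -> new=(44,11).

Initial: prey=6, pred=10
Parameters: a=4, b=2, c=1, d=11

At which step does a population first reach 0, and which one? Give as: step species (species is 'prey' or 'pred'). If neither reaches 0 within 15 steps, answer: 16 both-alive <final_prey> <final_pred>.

Step 1: prey: 6+2-1=7; pred: 10+0-11=0
First extinction: pred at step 1

Answer: 1 pred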